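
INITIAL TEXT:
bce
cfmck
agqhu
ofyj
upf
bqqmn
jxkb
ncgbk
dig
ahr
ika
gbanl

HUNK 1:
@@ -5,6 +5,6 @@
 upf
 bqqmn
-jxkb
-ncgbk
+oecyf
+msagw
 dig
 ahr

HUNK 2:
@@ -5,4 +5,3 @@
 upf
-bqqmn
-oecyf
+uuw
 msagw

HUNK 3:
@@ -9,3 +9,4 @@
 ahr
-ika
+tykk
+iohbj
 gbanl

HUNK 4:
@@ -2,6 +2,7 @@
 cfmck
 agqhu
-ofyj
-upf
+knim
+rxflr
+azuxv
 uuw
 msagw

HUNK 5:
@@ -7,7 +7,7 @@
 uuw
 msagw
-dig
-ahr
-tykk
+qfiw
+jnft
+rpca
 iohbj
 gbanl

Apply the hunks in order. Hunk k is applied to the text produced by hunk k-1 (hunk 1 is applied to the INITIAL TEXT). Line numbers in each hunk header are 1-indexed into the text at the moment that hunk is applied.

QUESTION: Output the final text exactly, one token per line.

Answer: bce
cfmck
agqhu
knim
rxflr
azuxv
uuw
msagw
qfiw
jnft
rpca
iohbj
gbanl

Derivation:
Hunk 1: at line 5 remove [jxkb,ncgbk] add [oecyf,msagw] -> 12 lines: bce cfmck agqhu ofyj upf bqqmn oecyf msagw dig ahr ika gbanl
Hunk 2: at line 5 remove [bqqmn,oecyf] add [uuw] -> 11 lines: bce cfmck agqhu ofyj upf uuw msagw dig ahr ika gbanl
Hunk 3: at line 9 remove [ika] add [tykk,iohbj] -> 12 lines: bce cfmck agqhu ofyj upf uuw msagw dig ahr tykk iohbj gbanl
Hunk 4: at line 2 remove [ofyj,upf] add [knim,rxflr,azuxv] -> 13 lines: bce cfmck agqhu knim rxflr azuxv uuw msagw dig ahr tykk iohbj gbanl
Hunk 5: at line 7 remove [dig,ahr,tykk] add [qfiw,jnft,rpca] -> 13 lines: bce cfmck agqhu knim rxflr azuxv uuw msagw qfiw jnft rpca iohbj gbanl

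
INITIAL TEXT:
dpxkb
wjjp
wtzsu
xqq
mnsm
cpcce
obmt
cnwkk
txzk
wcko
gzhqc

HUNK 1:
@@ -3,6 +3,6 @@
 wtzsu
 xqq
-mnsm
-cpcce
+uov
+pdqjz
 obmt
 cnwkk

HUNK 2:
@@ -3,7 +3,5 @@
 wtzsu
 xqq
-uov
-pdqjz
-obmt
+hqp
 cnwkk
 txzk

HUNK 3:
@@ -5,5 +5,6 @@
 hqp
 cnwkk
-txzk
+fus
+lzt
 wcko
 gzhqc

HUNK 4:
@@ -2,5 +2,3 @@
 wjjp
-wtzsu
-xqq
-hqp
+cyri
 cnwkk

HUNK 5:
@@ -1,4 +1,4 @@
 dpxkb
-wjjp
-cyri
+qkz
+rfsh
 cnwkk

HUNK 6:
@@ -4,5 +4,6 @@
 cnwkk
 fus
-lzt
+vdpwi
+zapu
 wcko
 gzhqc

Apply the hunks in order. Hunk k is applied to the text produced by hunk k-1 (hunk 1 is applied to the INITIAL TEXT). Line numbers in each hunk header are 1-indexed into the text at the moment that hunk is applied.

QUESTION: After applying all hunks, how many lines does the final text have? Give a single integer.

Answer: 9

Derivation:
Hunk 1: at line 3 remove [mnsm,cpcce] add [uov,pdqjz] -> 11 lines: dpxkb wjjp wtzsu xqq uov pdqjz obmt cnwkk txzk wcko gzhqc
Hunk 2: at line 3 remove [uov,pdqjz,obmt] add [hqp] -> 9 lines: dpxkb wjjp wtzsu xqq hqp cnwkk txzk wcko gzhqc
Hunk 3: at line 5 remove [txzk] add [fus,lzt] -> 10 lines: dpxkb wjjp wtzsu xqq hqp cnwkk fus lzt wcko gzhqc
Hunk 4: at line 2 remove [wtzsu,xqq,hqp] add [cyri] -> 8 lines: dpxkb wjjp cyri cnwkk fus lzt wcko gzhqc
Hunk 5: at line 1 remove [wjjp,cyri] add [qkz,rfsh] -> 8 lines: dpxkb qkz rfsh cnwkk fus lzt wcko gzhqc
Hunk 6: at line 4 remove [lzt] add [vdpwi,zapu] -> 9 lines: dpxkb qkz rfsh cnwkk fus vdpwi zapu wcko gzhqc
Final line count: 9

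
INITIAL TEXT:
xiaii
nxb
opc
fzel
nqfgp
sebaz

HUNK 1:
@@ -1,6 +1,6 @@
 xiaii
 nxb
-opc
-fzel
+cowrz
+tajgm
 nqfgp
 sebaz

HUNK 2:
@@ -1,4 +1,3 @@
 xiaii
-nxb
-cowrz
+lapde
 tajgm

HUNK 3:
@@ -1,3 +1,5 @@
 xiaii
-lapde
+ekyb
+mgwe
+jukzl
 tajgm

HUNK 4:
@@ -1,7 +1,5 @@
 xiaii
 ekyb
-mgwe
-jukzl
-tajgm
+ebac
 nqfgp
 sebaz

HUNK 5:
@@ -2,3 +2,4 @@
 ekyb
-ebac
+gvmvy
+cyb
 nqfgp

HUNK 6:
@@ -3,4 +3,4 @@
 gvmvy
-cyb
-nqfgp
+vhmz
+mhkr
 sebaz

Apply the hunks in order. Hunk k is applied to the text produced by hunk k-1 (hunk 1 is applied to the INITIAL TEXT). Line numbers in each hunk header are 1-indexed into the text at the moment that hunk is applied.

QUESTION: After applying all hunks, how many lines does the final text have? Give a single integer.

Hunk 1: at line 1 remove [opc,fzel] add [cowrz,tajgm] -> 6 lines: xiaii nxb cowrz tajgm nqfgp sebaz
Hunk 2: at line 1 remove [nxb,cowrz] add [lapde] -> 5 lines: xiaii lapde tajgm nqfgp sebaz
Hunk 3: at line 1 remove [lapde] add [ekyb,mgwe,jukzl] -> 7 lines: xiaii ekyb mgwe jukzl tajgm nqfgp sebaz
Hunk 4: at line 1 remove [mgwe,jukzl,tajgm] add [ebac] -> 5 lines: xiaii ekyb ebac nqfgp sebaz
Hunk 5: at line 2 remove [ebac] add [gvmvy,cyb] -> 6 lines: xiaii ekyb gvmvy cyb nqfgp sebaz
Hunk 6: at line 3 remove [cyb,nqfgp] add [vhmz,mhkr] -> 6 lines: xiaii ekyb gvmvy vhmz mhkr sebaz
Final line count: 6

Answer: 6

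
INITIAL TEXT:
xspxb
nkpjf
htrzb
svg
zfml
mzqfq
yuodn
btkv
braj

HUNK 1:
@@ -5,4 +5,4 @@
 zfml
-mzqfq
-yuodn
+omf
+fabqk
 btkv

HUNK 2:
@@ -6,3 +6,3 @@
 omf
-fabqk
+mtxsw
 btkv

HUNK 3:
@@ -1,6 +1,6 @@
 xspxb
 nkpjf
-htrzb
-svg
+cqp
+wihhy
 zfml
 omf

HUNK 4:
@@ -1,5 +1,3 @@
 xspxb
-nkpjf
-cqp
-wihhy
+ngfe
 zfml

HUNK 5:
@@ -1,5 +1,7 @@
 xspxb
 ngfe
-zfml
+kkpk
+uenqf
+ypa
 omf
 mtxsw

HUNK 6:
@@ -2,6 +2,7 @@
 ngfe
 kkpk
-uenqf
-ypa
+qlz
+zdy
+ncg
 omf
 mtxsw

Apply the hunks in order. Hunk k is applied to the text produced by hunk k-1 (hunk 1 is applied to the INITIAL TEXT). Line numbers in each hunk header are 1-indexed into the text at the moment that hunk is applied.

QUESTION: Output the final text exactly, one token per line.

Answer: xspxb
ngfe
kkpk
qlz
zdy
ncg
omf
mtxsw
btkv
braj

Derivation:
Hunk 1: at line 5 remove [mzqfq,yuodn] add [omf,fabqk] -> 9 lines: xspxb nkpjf htrzb svg zfml omf fabqk btkv braj
Hunk 2: at line 6 remove [fabqk] add [mtxsw] -> 9 lines: xspxb nkpjf htrzb svg zfml omf mtxsw btkv braj
Hunk 3: at line 1 remove [htrzb,svg] add [cqp,wihhy] -> 9 lines: xspxb nkpjf cqp wihhy zfml omf mtxsw btkv braj
Hunk 4: at line 1 remove [nkpjf,cqp,wihhy] add [ngfe] -> 7 lines: xspxb ngfe zfml omf mtxsw btkv braj
Hunk 5: at line 1 remove [zfml] add [kkpk,uenqf,ypa] -> 9 lines: xspxb ngfe kkpk uenqf ypa omf mtxsw btkv braj
Hunk 6: at line 2 remove [uenqf,ypa] add [qlz,zdy,ncg] -> 10 lines: xspxb ngfe kkpk qlz zdy ncg omf mtxsw btkv braj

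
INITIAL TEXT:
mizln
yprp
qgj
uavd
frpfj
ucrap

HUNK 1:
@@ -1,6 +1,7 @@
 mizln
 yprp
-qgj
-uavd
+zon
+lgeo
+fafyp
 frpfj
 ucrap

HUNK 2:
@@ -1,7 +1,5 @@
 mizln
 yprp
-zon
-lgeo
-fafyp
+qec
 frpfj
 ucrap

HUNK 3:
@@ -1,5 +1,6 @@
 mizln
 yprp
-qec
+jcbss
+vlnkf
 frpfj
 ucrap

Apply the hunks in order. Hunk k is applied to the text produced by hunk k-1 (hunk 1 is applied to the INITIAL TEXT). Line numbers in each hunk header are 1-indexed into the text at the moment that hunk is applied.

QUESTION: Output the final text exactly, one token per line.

Answer: mizln
yprp
jcbss
vlnkf
frpfj
ucrap

Derivation:
Hunk 1: at line 1 remove [qgj,uavd] add [zon,lgeo,fafyp] -> 7 lines: mizln yprp zon lgeo fafyp frpfj ucrap
Hunk 2: at line 1 remove [zon,lgeo,fafyp] add [qec] -> 5 lines: mizln yprp qec frpfj ucrap
Hunk 3: at line 1 remove [qec] add [jcbss,vlnkf] -> 6 lines: mizln yprp jcbss vlnkf frpfj ucrap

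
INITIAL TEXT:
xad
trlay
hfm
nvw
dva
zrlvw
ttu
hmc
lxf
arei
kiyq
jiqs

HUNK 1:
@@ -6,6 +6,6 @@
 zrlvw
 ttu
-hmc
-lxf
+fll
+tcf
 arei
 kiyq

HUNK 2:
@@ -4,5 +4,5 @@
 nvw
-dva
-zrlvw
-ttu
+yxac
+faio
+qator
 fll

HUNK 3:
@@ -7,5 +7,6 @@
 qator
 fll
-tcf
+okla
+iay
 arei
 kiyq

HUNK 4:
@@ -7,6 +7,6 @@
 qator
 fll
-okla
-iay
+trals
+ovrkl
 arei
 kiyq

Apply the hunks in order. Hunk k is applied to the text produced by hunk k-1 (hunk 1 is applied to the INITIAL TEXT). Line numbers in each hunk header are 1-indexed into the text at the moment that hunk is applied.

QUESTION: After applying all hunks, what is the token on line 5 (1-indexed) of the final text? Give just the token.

Answer: yxac

Derivation:
Hunk 1: at line 6 remove [hmc,lxf] add [fll,tcf] -> 12 lines: xad trlay hfm nvw dva zrlvw ttu fll tcf arei kiyq jiqs
Hunk 2: at line 4 remove [dva,zrlvw,ttu] add [yxac,faio,qator] -> 12 lines: xad trlay hfm nvw yxac faio qator fll tcf arei kiyq jiqs
Hunk 3: at line 7 remove [tcf] add [okla,iay] -> 13 lines: xad trlay hfm nvw yxac faio qator fll okla iay arei kiyq jiqs
Hunk 4: at line 7 remove [okla,iay] add [trals,ovrkl] -> 13 lines: xad trlay hfm nvw yxac faio qator fll trals ovrkl arei kiyq jiqs
Final line 5: yxac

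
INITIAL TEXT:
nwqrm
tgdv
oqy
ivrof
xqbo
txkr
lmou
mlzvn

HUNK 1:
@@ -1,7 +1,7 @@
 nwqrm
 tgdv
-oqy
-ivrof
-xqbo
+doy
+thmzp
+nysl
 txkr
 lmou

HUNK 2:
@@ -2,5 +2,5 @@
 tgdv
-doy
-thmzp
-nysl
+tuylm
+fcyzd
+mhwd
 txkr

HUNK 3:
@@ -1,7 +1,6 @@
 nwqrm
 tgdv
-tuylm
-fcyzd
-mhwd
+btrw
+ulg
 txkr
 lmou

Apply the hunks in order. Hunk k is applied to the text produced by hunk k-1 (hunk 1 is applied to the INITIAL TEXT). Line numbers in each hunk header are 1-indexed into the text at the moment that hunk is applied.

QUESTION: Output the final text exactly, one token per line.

Answer: nwqrm
tgdv
btrw
ulg
txkr
lmou
mlzvn

Derivation:
Hunk 1: at line 1 remove [oqy,ivrof,xqbo] add [doy,thmzp,nysl] -> 8 lines: nwqrm tgdv doy thmzp nysl txkr lmou mlzvn
Hunk 2: at line 2 remove [doy,thmzp,nysl] add [tuylm,fcyzd,mhwd] -> 8 lines: nwqrm tgdv tuylm fcyzd mhwd txkr lmou mlzvn
Hunk 3: at line 1 remove [tuylm,fcyzd,mhwd] add [btrw,ulg] -> 7 lines: nwqrm tgdv btrw ulg txkr lmou mlzvn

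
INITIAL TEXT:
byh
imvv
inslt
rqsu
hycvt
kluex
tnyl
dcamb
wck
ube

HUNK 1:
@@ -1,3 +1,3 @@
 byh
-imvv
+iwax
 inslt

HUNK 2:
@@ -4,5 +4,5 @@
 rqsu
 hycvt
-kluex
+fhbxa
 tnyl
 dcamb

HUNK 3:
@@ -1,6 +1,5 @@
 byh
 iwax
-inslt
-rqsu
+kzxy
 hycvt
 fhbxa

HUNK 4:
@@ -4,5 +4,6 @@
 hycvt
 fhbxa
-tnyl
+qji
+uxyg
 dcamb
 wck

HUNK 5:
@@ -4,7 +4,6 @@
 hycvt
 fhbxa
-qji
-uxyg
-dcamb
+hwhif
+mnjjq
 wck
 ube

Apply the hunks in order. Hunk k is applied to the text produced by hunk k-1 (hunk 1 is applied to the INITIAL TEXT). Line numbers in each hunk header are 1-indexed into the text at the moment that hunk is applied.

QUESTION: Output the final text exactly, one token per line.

Answer: byh
iwax
kzxy
hycvt
fhbxa
hwhif
mnjjq
wck
ube

Derivation:
Hunk 1: at line 1 remove [imvv] add [iwax] -> 10 lines: byh iwax inslt rqsu hycvt kluex tnyl dcamb wck ube
Hunk 2: at line 4 remove [kluex] add [fhbxa] -> 10 lines: byh iwax inslt rqsu hycvt fhbxa tnyl dcamb wck ube
Hunk 3: at line 1 remove [inslt,rqsu] add [kzxy] -> 9 lines: byh iwax kzxy hycvt fhbxa tnyl dcamb wck ube
Hunk 4: at line 4 remove [tnyl] add [qji,uxyg] -> 10 lines: byh iwax kzxy hycvt fhbxa qji uxyg dcamb wck ube
Hunk 5: at line 4 remove [qji,uxyg,dcamb] add [hwhif,mnjjq] -> 9 lines: byh iwax kzxy hycvt fhbxa hwhif mnjjq wck ube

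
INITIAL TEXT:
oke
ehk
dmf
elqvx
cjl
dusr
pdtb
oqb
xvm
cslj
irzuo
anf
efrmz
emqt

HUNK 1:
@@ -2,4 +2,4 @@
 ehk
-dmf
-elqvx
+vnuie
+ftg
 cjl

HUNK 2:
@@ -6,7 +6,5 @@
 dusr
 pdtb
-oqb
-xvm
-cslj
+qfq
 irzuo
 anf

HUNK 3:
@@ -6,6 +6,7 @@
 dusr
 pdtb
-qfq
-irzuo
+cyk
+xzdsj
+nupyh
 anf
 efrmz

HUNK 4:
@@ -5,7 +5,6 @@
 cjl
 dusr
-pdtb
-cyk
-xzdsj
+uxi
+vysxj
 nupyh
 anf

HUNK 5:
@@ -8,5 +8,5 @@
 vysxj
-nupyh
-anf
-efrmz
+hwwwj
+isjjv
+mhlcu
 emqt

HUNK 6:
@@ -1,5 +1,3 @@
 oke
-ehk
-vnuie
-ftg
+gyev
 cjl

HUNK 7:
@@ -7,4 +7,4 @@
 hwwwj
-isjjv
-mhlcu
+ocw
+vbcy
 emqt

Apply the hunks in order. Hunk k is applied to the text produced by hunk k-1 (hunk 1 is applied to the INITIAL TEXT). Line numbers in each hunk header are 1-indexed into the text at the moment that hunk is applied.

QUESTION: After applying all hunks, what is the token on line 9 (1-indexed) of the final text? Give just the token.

Hunk 1: at line 2 remove [dmf,elqvx] add [vnuie,ftg] -> 14 lines: oke ehk vnuie ftg cjl dusr pdtb oqb xvm cslj irzuo anf efrmz emqt
Hunk 2: at line 6 remove [oqb,xvm,cslj] add [qfq] -> 12 lines: oke ehk vnuie ftg cjl dusr pdtb qfq irzuo anf efrmz emqt
Hunk 3: at line 6 remove [qfq,irzuo] add [cyk,xzdsj,nupyh] -> 13 lines: oke ehk vnuie ftg cjl dusr pdtb cyk xzdsj nupyh anf efrmz emqt
Hunk 4: at line 5 remove [pdtb,cyk,xzdsj] add [uxi,vysxj] -> 12 lines: oke ehk vnuie ftg cjl dusr uxi vysxj nupyh anf efrmz emqt
Hunk 5: at line 8 remove [nupyh,anf,efrmz] add [hwwwj,isjjv,mhlcu] -> 12 lines: oke ehk vnuie ftg cjl dusr uxi vysxj hwwwj isjjv mhlcu emqt
Hunk 6: at line 1 remove [ehk,vnuie,ftg] add [gyev] -> 10 lines: oke gyev cjl dusr uxi vysxj hwwwj isjjv mhlcu emqt
Hunk 7: at line 7 remove [isjjv,mhlcu] add [ocw,vbcy] -> 10 lines: oke gyev cjl dusr uxi vysxj hwwwj ocw vbcy emqt
Final line 9: vbcy

Answer: vbcy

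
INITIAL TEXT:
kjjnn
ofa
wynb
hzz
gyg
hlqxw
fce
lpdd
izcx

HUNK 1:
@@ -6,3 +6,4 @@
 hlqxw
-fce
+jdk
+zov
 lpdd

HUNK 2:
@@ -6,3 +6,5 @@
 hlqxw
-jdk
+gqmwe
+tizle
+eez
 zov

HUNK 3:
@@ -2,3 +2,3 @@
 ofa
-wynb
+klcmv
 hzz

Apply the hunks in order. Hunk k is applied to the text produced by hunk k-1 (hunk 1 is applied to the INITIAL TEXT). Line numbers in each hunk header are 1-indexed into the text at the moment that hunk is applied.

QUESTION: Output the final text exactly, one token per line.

Answer: kjjnn
ofa
klcmv
hzz
gyg
hlqxw
gqmwe
tizle
eez
zov
lpdd
izcx

Derivation:
Hunk 1: at line 6 remove [fce] add [jdk,zov] -> 10 lines: kjjnn ofa wynb hzz gyg hlqxw jdk zov lpdd izcx
Hunk 2: at line 6 remove [jdk] add [gqmwe,tizle,eez] -> 12 lines: kjjnn ofa wynb hzz gyg hlqxw gqmwe tizle eez zov lpdd izcx
Hunk 3: at line 2 remove [wynb] add [klcmv] -> 12 lines: kjjnn ofa klcmv hzz gyg hlqxw gqmwe tizle eez zov lpdd izcx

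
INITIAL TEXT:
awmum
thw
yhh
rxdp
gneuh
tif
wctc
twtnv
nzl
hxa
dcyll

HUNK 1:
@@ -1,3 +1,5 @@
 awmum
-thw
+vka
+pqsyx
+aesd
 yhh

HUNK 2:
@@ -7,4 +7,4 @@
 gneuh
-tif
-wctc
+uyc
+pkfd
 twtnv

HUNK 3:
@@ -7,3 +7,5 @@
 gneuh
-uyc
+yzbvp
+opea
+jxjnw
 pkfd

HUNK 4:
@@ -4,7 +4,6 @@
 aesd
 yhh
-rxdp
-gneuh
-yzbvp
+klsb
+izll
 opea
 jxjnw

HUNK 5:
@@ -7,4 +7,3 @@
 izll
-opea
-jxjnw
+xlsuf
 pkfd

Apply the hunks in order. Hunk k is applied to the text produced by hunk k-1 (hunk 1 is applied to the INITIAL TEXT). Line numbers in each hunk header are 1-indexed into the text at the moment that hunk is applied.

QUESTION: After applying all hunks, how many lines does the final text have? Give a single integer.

Hunk 1: at line 1 remove [thw] add [vka,pqsyx,aesd] -> 13 lines: awmum vka pqsyx aesd yhh rxdp gneuh tif wctc twtnv nzl hxa dcyll
Hunk 2: at line 7 remove [tif,wctc] add [uyc,pkfd] -> 13 lines: awmum vka pqsyx aesd yhh rxdp gneuh uyc pkfd twtnv nzl hxa dcyll
Hunk 3: at line 7 remove [uyc] add [yzbvp,opea,jxjnw] -> 15 lines: awmum vka pqsyx aesd yhh rxdp gneuh yzbvp opea jxjnw pkfd twtnv nzl hxa dcyll
Hunk 4: at line 4 remove [rxdp,gneuh,yzbvp] add [klsb,izll] -> 14 lines: awmum vka pqsyx aesd yhh klsb izll opea jxjnw pkfd twtnv nzl hxa dcyll
Hunk 5: at line 7 remove [opea,jxjnw] add [xlsuf] -> 13 lines: awmum vka pqsyx aesd yhh klsb izll xlsuf pkfd twtnv nzl hxa dcyll
Final line count: 13

Answer: 13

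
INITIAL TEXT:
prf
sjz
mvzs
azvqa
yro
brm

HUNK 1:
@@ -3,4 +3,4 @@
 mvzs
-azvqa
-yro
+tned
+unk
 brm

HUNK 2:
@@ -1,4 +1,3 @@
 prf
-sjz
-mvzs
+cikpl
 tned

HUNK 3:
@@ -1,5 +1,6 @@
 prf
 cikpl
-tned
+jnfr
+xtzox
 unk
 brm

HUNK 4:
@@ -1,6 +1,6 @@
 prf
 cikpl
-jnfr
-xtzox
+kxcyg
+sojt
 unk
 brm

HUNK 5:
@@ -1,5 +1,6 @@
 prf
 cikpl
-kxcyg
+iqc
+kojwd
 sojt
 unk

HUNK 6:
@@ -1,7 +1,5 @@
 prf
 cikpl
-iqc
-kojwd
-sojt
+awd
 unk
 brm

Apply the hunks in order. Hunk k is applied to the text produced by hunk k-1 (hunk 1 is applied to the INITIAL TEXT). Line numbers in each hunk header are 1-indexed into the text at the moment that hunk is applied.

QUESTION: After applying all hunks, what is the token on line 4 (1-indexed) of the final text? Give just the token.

Answer: unk

Derivation:
Hunk 1: at line 3 remove [azvqa,yro] add [tned,unk] -> 6 lines: prf sjz mvzs tned unk brm
Hunk 2: at line 1 remove [sjz,mvzs] add [cikpl] -> 5 lines: prf cikpl tned unk brm
Hunk 3: at line 1 remove [tned] add [jnfr,xtzox] -> 6 lines: prf cikpl jnfr xtzox unk brm
Hunk 4: at line 1 remove [jnfr,xtzox] add [kxcyg,sojt] -> 6 lines: prf cikpl kxcyg sojt unk brm
Hunk 5: at line 1 remove [kxcyg] add [iqc,kojwd] -> 7 lines: prf cikpl iqc kojwd sojt unk brm
Hunk 6: at line 1 remove [iqc,kojwd,sojt] add [awd] -> 5 lines: prf cikpl awd unk brm
Final line 4: unk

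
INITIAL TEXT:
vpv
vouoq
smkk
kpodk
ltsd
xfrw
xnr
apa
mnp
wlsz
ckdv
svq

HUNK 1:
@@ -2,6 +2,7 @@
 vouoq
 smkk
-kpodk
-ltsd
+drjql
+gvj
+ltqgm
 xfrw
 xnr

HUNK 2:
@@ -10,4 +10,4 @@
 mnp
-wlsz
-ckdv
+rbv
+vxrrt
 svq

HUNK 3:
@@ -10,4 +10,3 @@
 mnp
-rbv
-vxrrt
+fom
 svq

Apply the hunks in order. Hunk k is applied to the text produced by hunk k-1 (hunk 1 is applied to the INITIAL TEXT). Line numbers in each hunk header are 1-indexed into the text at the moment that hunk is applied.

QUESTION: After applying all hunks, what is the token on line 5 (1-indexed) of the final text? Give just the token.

Answer: gvj

Derivation:
Hunk 1: at line 2 remove [kpodk,ltsd] add [drjql,gvj,ltqgm] -> 13 lines: vpv vouoq smkk drjql gvj ltqgm xfrw xnr apa mnp wlsz ckdv svq
Hunk 2: at line 10 remove [wlsz,ckdv] add [rbv,vxrrt] -> 13 lines: vpv vouoq smkk drjql gvj ltqgm xfrw xnr apa mnp rbv vxrrt svq
Hunk 3: at line 10 remove [rbv,vxrrt] add [fom] -> 12 lines: vpv vouoq smkk drjql gvj ltqgm xfrw xnr apa mnp fom svq
Final line 5: gvj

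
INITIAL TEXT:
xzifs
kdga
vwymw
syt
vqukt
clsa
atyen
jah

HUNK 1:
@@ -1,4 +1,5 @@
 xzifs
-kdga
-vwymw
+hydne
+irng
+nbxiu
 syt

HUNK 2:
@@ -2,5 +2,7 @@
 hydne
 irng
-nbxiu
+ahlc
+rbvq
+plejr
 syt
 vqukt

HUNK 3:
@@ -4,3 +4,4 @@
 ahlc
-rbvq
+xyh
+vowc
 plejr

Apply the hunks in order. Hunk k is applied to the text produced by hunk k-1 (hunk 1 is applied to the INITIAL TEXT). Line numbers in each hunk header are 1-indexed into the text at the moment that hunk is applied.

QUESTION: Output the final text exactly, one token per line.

Answer: xzifs
hydne
irng
ahlc
xyh
vowc
plejr
syt
vqukt
clsa
atyen
jah

Derivation:
Hunk 1: at line 1 remove [kdga,vwymw] add [hydne,irng,nbxiu] -> 9 lines: xzifs hydne irng nbxiu syt vqukt clsa atyen jah
Hunk 2: at line 2 remove [nbxiu] add [ahlc,rbvq,plejr] -> 11 lines: xzifs hydne irng ahlc rbvq plejr syt vqukt clsa atyen jah
Hunk 3: at line 4 remove [rbvq] add [xyh,vowc] -> 12 lines: xzifs hydne irng ahlc xyh vowc plejr syt vqukt clsa atyen jah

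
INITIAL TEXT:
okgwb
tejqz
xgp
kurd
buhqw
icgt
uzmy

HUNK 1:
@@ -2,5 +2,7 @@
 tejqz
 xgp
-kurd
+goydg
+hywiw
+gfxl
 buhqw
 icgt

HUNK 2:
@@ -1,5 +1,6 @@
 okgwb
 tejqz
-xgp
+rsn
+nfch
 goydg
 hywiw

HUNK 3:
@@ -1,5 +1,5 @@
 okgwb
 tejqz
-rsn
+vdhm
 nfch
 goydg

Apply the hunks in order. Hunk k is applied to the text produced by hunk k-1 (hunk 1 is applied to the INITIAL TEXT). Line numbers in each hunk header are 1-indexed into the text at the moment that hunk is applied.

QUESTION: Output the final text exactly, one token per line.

Hunk 1: at line 2 remove [kurd] add [goydg,hywiw,gfxl] -> 9 lines: okgwb tejqz xgp goydg hywiw gfxl buhqw icgt uzmy
Hunk 2: at line 1 remove [xgp] add [rsn,nfch] -> 10 lines: okgwb tejqz rsn nfch goydg hywiw gfxl buhqw icgt uzmy
Hunk 3: at line 1 remove [rsn] add [vdhm] -> 10 lines: okgwb tejqz vdhm nfch goydg hywiw gfxl buhqw icgt uzmy

Answer: okgwb
tejqz
vdhm
nfch
goydg
hywiw
gfxl
buhqw
icgt
uzmy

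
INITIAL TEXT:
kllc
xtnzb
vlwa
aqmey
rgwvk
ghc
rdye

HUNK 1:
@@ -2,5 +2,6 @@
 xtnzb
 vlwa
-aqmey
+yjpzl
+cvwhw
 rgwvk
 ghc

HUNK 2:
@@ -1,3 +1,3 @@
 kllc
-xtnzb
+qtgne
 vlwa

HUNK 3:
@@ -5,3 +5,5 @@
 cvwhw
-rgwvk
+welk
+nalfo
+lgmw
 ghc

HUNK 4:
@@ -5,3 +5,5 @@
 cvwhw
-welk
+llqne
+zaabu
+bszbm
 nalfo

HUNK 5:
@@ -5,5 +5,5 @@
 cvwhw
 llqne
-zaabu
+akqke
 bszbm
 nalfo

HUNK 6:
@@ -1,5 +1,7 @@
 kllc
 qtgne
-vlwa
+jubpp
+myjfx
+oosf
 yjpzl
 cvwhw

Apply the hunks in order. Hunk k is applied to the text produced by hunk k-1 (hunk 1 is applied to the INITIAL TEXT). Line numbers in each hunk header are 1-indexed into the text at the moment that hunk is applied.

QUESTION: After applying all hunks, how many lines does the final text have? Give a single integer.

Hunk 1: at line 2 remove [aqmey] add [yjpzl,cvwhw] -> 8 lines: kllc xtnzb vlwa yjpzl cvwhw rgwvk ghc rdye
Hunk 2: at line 1 remove [xtnzb] add [qtgne] -> 8 lines: kllc qtgne vlwa yjpzl cvwhw rgwvk ghc rdye
Hunk 3: at line 5 remove [rgwvk] add [welk,nalfo,lgmw] -> 10 lines: kllc qtgne vlwa yjpzl cvwhw welk nalfo lgmw ghc rdye
Hunk 4: at line 5 remove [welk] add [llqne,zaabu,bszbm] -> 12 lines: kllc qtgne vlwa yjpzl cvwhw llqne zaabu bszbm nalfo lgmw ghc rdye
Hunk 5: at line 5 remove [zaabu] add [akqke] -> 12 lines: kllc qtgne vlwa yjpzl cvwhw llqne akqke bszbm nalfo lgmw ghc rdye
Hunk 6: at line 1 remove [vlwa] add [jubpp,myjfx,oosf] -> 14 lines: kllc qtgne jubpp myjfx oosf yjpzl cvwhw llqne akqke bszbm nalfo lgmw ghc rdye
Final line count: 14

Answer: 14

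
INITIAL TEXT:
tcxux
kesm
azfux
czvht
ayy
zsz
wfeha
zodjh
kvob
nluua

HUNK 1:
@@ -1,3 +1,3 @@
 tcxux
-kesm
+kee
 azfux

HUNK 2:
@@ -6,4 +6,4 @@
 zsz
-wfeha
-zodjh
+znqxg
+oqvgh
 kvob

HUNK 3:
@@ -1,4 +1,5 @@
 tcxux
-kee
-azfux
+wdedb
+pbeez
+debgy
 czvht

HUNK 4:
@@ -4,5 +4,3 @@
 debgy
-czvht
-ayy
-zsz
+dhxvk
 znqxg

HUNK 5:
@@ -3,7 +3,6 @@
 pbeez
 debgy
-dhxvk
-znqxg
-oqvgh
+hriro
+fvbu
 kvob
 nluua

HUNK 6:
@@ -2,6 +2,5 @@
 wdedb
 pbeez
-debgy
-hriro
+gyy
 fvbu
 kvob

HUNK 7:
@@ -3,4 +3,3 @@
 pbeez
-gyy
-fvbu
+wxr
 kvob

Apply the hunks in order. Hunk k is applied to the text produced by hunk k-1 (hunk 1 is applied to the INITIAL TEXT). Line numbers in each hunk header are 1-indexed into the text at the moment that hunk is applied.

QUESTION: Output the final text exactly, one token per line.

Hunk 1: at line 1 remove [kesm] add [kee] -> 10 lines: tcxux kee azfux czvht ayy zsz wfeha zodjh kvob nluua
Hunk 2: at line 6 remove [wfeha,zodjh] add [znqxg,oqvgh] -> 10 lines: tcxux kee azfux czvht ayy zsz znqxg oqvgh kvob nluua
Hunk 3: at line 1 remove [kee,azfux] add [wdedb,pbeez,debgy] -> 11 lines: tcxux wdedb pbeez debgy czvht ayy zsz znqxg oqvgh kvob nluua
Hunk 4: at line 4 remove [czvht,ayy,zsz] add [dhxvk] -> 9 lines: tcxux wdedb pbeez debgy dhxvk znqxg oqvgh kvob nluua
Hunk 5: at line 3 remove [dhxvk,znqxg,oqvgh] add [hriro,fvbu] -> 8 lines: tcxux wdedb pbeez debgy hriro fvbu kvob nluua
Hunk 6: at line 2 remove [debgy,hriro] add [gyy] -> 7 lines: tcxux wdedb pbeez gyy fvbu kvob nluua
Hunk 7: at line 3 remove [gyy,fvbu] add [wxr] -> 6 lines: tcxux wdedb pbeez wxr kvob nluua

Answer: tcxux
wdedb
pbeez
wxr
kvob
nluua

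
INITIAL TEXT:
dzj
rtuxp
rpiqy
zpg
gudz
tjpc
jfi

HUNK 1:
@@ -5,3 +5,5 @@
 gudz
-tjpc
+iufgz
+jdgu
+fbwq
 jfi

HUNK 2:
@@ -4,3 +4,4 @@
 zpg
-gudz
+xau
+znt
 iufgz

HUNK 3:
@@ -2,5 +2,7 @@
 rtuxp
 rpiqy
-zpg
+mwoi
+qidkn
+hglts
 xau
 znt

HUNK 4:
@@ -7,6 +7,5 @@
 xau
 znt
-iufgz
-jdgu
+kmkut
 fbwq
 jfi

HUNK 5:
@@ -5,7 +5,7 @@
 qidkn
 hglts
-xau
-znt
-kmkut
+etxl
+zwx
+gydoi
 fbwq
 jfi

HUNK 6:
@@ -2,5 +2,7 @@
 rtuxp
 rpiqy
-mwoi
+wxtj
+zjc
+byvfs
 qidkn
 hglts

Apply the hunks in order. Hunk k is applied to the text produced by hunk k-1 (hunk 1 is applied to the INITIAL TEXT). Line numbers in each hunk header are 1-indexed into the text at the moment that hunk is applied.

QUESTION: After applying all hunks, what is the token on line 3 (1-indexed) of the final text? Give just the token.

Answer: rpiqy

Derivation:
Hunk 1: at line 5 remove [tjpc] add [iufgz,jdgu,fbwq] -> 9 lines: dzj rtuxp rpiqy zpg gudz iufgz jdgu fbwq jfi
Hunk 2: at line 4 remove [gudz] add [xau,znt] -> 10 lines: dzj rtuxp rpiqy zpg xau znt iufgz jdgu fbwq jfi
Hunk 3: at line 2 remove [zpg] add [mwoi,qidkn,hglts] -> 12 lines: dzj rtuxp rpiqy mwoi qidkn hglts xau znt iufgz jdgu fbwq jfi
Hunk 4: at line 7 remove [iufgz,jdgu] add [kmkut] -> 11 lines: dzj rtuxp rpiqy mwoi qidkn hglts xau znt kmkut fbwq jfi
Hunk 5: at line 5 remove [xau,znt,kmkut] add [etxl,zwx,gydoi] -> 11 lines: dzj rtuxp rpiqy mwoi qidkn hglts etxl zwx gydoi fbwq jfi
Hunk 6: at line 2 remove [mwoi] add [wxtj,zjc,byvfs] -> 13 lines: dzj rtuxp rpiqy wxtj zjc byvfs qidkn hglts etxl zwx gydoi fbwq jfi
Final line 3: rpiqy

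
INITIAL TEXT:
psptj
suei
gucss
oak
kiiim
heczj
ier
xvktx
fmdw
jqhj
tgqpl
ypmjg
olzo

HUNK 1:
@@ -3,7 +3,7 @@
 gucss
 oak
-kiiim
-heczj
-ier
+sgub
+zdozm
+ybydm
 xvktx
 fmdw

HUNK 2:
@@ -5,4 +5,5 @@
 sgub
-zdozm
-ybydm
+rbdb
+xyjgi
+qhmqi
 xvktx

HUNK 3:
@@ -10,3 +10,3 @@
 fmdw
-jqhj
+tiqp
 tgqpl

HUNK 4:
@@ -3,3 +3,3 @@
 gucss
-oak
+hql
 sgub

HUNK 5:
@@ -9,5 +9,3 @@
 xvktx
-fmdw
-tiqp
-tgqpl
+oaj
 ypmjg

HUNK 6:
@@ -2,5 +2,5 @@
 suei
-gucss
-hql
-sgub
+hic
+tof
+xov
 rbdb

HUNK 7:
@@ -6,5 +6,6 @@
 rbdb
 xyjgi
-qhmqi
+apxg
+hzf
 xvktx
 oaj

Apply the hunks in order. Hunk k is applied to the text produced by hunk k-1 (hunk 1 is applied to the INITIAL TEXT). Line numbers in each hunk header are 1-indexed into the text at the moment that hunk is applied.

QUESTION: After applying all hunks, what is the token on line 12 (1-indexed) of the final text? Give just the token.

Hunk 1: at line 3 remove [kiiim,heczj,ier] add [sgub,zdozm,ybydm] -> 13 lines: psptj suei gucss oak sgub zdozm ybydm xvktx fmdw jqhj tgqpl ypmjg olzo
Hunk 2: at line 5 remove [zdozm,ybydm] add [rbdb,xyjgi,qhmqi] -> 14 lines: psptj suei gucss oak sgub rbdb xyjgi qhmqi xvktx fmdw jqhj tgqpl ypmjg olzo
Hunk 3: at line 10 remove [jqhj] add [tiqp] -> 14 lines: psptj suei gucss oak sgub rbdb xyjgi qhmqi xvktx fmdw tiqp tgqpl ypmjg olzo
Hunk 4: at line 3 remove [oak] add [hql] -> 14 lines: psptj suei gucss hql sgub rbdb xyjgi qhmqi xvktx fmdw tiqp tgqpl ypmjg olzo
Hunk 5: at line 9 remove [fmdw,tiqp,tgqpl] add [oaj] -> 12 lines: psptj suei gucss hql sgub rbdb xyjgi qhmqi xvktx oaj ypmjg olzo
Hunk 6: at line 2 remove [gucss,hql,sgub] add [hic,tof,xov] -> 12 lines: psptj suei hic tof xov rbdb xyjgi qhmqi xvktx oaj ypmjg olzo
Hunk 7: at line 6 remove [qhmqi] add [apxg,hzf] -> 13 lines: psptj suei hic tof xov rbdb xyjgi apxg hzf xvktx oaj ypmjg olzo
Final line 12: ypmjg

Answer: ypmjg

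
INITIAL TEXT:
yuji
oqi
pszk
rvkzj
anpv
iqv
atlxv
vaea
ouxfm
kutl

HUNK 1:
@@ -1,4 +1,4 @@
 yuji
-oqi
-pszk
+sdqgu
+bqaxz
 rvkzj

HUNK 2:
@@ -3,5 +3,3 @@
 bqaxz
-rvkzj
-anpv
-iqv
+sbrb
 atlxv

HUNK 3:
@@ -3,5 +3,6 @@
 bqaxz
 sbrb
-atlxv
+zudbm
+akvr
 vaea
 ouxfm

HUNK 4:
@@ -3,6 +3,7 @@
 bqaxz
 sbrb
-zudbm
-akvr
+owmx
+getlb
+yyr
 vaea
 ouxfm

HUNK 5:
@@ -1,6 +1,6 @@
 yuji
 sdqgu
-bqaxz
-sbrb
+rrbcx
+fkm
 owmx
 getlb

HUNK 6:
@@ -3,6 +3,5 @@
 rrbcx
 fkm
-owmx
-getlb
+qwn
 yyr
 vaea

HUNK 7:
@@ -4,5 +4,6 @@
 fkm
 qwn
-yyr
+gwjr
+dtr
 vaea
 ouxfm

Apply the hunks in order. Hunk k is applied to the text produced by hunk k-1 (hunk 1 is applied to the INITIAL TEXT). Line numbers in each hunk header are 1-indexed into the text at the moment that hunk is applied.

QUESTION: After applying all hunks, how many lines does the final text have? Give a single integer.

Hunk 1: at line 1 remove [oqi,pszk] add [sdqgu,bqaxz] -> 10 lines: yuji sdqgu bqaxz rvkzj anpv iqv atlxv vaea ouxfm kutl
Hunk 2: at line 3 remove [rvkzj,anpv,iqv] add [sbrb] -> 8 lines: yuji sdqgu bqaxz sbrb atlxv vaea ouxfm kutl
Hunk 3: at line 3 remove [atlxv] add [zudbm,akvr] -> 9 lines: yuji sdqgu bqaxz sbrb zudbm akvr vaea ouxfm kutl
Hunk 4: at line 3 remove [zudbm,akvr] add [owmx,getlb,yyr] -> 10 lines: yuji sdqgu bqaxz sbrb owmx getlb yyr vaea ouxfm kutl
Hunk 5: at line 1 remove [bqaxz,sbrb] add [rrbcx,fkm] -> 10 lines: yuji sdqgu rrbcx fkm owmx getlb yyr vaea ouxfm kutl
Hunk 6: at line 3 remove [owmx,getlb] add [qwn] -> 9 lines: yuji sdqgu rrbcx fkm qwn yyr vaea ouxfm kutl
Hunk 7: at line 4 remove [yyr] add [gwjr,dtr] -> 10 lines: yuji sdqgu rrbcx fkm qwn gwjr dtr vaea ouxfm kutl
Final line count: 10

Answer: 10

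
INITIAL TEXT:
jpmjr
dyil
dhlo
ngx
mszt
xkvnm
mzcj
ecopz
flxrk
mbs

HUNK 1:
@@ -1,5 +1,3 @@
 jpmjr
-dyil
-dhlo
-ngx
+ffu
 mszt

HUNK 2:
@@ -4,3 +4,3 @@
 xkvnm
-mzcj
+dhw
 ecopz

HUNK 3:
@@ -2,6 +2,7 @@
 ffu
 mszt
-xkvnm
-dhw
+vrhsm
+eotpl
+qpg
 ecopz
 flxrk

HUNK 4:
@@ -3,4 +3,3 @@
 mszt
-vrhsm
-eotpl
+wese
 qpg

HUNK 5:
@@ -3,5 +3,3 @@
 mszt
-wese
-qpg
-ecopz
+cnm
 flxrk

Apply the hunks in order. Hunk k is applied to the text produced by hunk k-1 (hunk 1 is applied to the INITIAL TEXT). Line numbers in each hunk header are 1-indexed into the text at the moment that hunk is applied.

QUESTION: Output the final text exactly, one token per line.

Answer: jpmjr
ffu
mszt
cnm
flxrk
mbs

Derivation:
Hunk 1: at line 1 remove [dyil,dhlo,ngx] add [ffu] -> 8 lines: jpmjr ffu mszt xkvnm mzcj ecopz flxrk mbs
Hunk 2: at line 4 remove [mzcj] add [dhw] -> 8 lines: jpmjr ffu mszt xkvnm dhw ecopz flxrk mbs
Hunk 3: at line 2 remove [xkvnm,dhw] add [vrhsm,eotpl,qpg] -> 9 lines: jpmjr ffu mszt vrhsm eotpl qpg ecopz flxrk mbs
Hunk 4: at line 3 remove [vrhsm,eotpl] add [wese] -> 8 lines: jpmjr ffu mszt wese qpg ecopz flxrk mbs
Hunk 5: at line 3 remove [wese,qpg,ecopz] add [cnm] -> 6 lines: jpmjr ffu mszt cnm flxrk mbs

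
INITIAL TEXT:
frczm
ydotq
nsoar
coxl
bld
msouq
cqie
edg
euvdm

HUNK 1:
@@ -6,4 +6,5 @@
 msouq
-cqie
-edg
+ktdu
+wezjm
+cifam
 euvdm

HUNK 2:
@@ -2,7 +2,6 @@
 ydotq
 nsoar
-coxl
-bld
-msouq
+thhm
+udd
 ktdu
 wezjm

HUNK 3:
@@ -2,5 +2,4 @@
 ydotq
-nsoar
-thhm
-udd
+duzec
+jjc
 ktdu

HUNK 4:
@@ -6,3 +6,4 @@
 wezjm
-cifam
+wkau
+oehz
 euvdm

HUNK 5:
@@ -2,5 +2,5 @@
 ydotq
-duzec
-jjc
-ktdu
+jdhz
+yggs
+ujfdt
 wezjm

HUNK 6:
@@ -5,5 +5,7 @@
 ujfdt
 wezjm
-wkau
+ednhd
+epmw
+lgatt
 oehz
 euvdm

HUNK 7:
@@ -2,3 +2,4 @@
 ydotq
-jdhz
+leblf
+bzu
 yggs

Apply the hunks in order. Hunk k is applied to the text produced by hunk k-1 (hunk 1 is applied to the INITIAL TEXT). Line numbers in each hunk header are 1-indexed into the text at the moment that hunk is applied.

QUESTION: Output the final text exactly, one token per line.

Hunk 1: at line 6 remove [cqie,edg] add [ktdu,wezjm,cifam] -> 10 lines: frczm ydotq nsoar coxl bld msouq ktdu wezjm cifam euvdm
Hunk 2: at line 2 remove [coxl,bld,msouq] add [thhm,udd] -> 9 lines: frczm ydotq nsoar thhm udd ktdu wezjm cifam euvdm
Hunk 3: at line 2 remove [nsoar,thhm,udd] add [duzec,jjc] -> 8 lines: frczm ydotq duzec jjc ktdu wezjm cifam euvdm
Hunk 4: at line 6 remove [cifam] add [wkau,oehz] -> 9 lines: frczm ydotq duzec jjc ktdu wezjm wkau oehz euvdm
Hunk 5: at line 2 remove [duzec,jjc,ktdu] add [jdhz,yggs,ujfdt] -> 9 lines: frczm ydotq jdhz yggs ujfdt wezjm wkau oehz euvdm
Hunk 6: at line 5 remove [wkau] add [ednhd,epmw,lgatt] -> 11 lines: frczm ydotq jdhz yggs ujfdt wezjm ednhd epmw lgatt oehz euvdm
Hunk 7: at line 2 remove [jdhz] add [leblf,bzu] -> 12 lines: frczm ydotq leblf bzu yggs ujfdt wezjm ednhd epmw lgatt oehz euvdm

Answer: frczm
ydotq
leblf
bzu
yggs
ujfdt
wezjm
ednhd
epmw
lgatt
oehz
euvdm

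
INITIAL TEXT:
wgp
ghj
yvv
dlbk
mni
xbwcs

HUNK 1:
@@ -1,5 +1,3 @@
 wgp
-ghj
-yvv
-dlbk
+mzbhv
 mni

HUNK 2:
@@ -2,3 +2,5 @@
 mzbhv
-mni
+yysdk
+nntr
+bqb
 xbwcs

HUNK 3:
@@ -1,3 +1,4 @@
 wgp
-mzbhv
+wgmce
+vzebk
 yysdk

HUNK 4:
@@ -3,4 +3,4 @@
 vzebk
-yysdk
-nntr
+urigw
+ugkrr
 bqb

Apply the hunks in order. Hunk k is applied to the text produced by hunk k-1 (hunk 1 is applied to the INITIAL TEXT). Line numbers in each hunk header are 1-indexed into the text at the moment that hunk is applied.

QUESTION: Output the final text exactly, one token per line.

Hunk 1: at line 1 remove [ghj,yvv,dlbk] add [mzbhv] -> 4 lines: wgp mzbhv mni xbwcs
Hunk 2: at line 2 remove [mni] add [yysdk,nntr,bqb] -> 6 lines: wgp mzbhv yysdk nntr bqb xbwcs
Hunk 3: at line 1 remove [mzbhv] add [wgmce,vzebk] -> 7 lines: wgp wgmce vzebk yysdk nntr bqb xbwcs
Hunk 4: at line 3 remove [yysdk,nntr] add [urigw,ugkrr] -> 7 lines: wgp wgmce vzebk urigw ugkrr bqb xbwcs

Answer: wgp
wgmce
vzebk
urigw
ugkrr
bqb
xbwcs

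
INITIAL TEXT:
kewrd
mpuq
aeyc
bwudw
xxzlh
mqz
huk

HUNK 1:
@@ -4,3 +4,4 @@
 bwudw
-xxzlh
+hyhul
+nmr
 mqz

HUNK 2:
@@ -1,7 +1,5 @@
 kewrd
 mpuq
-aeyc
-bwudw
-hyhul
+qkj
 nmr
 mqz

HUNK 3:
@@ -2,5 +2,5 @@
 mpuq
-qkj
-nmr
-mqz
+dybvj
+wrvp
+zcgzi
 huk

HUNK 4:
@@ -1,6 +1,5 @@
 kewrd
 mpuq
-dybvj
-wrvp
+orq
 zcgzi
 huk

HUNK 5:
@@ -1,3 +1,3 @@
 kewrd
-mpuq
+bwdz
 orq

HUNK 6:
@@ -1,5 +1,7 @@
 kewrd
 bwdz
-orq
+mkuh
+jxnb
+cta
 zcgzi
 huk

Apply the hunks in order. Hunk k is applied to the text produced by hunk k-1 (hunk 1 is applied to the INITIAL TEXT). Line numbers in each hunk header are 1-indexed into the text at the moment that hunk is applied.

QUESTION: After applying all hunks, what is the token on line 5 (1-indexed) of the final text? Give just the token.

Hunk 1: at line 4 remove [xxzlh] add [hyhul,nmr] -> 8 lines: kewrd mpuq aeyc bwudw hyhul nmr mqz huk
Hunk 2: at line 1 remove [aeyc,bwudw,hyhul] add [qkj] -> 6 lines: kewrd mpuq qkj nmr mqz huk
Hunk 3: at line 2 remove [qkj,nmr,mqz] add [dybvj,wrvp,zcgzi] -> 6 lines: kewrd mpuq dybvj wrvp zcgzi huk
Hunk 4: at line 1 remove [dybvj,wrvp] add [orq] -> 5 lines: kewrd mpuq orq zcgzi huk
Hunk 5: at line 1 remove [mpuq] add [bwdz] -> 5 lines: kewrd bwdz orq zcgzi huk
Hunk 6: at line 1 remove [orq] add [mkuh,jxnb,cta] -> 7 lines: kewrd bwdz mkuh jxnb cta zcgzi huk
Final line 5: cta

Answer: cta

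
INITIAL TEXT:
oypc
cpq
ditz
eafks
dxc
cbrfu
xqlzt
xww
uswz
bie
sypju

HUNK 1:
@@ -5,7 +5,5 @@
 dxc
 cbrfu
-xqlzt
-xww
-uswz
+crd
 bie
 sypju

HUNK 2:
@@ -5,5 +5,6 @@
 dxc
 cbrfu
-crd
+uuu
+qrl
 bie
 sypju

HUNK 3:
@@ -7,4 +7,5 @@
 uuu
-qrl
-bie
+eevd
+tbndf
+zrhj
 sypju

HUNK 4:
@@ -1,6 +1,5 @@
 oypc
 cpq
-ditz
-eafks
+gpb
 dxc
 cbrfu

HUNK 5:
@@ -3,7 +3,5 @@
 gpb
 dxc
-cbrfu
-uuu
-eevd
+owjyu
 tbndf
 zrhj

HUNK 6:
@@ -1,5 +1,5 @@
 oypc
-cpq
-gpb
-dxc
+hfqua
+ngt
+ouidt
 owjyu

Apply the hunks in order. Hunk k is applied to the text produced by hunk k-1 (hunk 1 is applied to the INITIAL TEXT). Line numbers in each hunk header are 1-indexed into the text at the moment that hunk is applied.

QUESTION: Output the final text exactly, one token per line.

Answer: oypc
hfqua
ngt
ouidt
owjyu
tbndf
zrhj
sypju

Derivation:
Hunk 1: at line 5 remove [xqlzt,xww,uswz] add [crd] -> 9 lines: oypc cpq ditz eafks dxc cbrfu crd bie sypju
Hunk 2: at line 5 remove [crd] add [uuu,qrl] -> 10 lines: oypc cpq ditz eafks dxc cbrfu uuu qrl bie sypju
Hunk 3: at line 7 remove [qrl,bie] add [eevd,tbndf,zrhj] -> 11 lines: oypc cpq ditz eafks dxc cbrfu uuu eevd tbndf zrhj sypju
Hunk 4: at line 1 remove [ditz,eafks] add [gpb] -> 10 lines: oypc cpq gpb dxc cbrfu uuu eevd tbndf zrhj sypju
Hunk 5: at line 3 remove [cbrfu,uuu,eevd] add [owjyu] -> 8 lines: oypc cpq gpb dxc owjyu tbndf zrhj sypju
Hunk 6: at line 1 remove [cpq,gpb,dxc] add [hfqua,ngt,ouidt] -> 8 lines: oypc hfqua ngt ouidt owjyu tbndf zrhj sypju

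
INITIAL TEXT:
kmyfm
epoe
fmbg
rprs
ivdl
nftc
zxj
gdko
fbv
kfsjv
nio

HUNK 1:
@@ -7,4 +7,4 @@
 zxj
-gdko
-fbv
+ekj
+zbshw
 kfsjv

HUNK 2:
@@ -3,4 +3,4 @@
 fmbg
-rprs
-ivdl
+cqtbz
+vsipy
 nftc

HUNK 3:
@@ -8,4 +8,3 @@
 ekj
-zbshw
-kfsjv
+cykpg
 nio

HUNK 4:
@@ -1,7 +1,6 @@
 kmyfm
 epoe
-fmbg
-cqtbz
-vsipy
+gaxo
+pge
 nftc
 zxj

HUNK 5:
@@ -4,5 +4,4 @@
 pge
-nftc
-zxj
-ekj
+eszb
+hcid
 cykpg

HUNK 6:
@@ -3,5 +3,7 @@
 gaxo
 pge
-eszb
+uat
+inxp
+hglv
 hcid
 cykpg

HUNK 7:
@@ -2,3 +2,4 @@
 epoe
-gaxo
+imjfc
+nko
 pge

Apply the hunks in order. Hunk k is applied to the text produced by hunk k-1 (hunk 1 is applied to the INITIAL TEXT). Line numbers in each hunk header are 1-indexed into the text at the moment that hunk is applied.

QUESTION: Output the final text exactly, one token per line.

Hunk 1: at line 7 remove [gdko,fbv] add [ekj,zbshw] -> 11 lines: kmyfm epoe fmbg rprs ivdl nftc zxj ekj zbshw kfsjv nio
Hunk 2: at line 3 remove [rprs,ivdl] add [cqtbz,vsipy] -> 11 lines: kmyfm epoe fmbg cqtbz vsipy nftc zxj ekj zbshw kfsjv nio
Hunk 3: at line 8 remove [zbshw,kfsjv] add [cykpg] -> 10 lines: kmyfm epoe fmbg cqtbz vsipy nftc zxj ekj cykpg nio
Hunk 4: at line 1 remove [fmbg,cqtbz,vsipy] add [gaxo,pge] -> 9 lines: kmyfm epoe gaxo pge nftc zxj ekj cykpg nio
Hunk 5: at line 4 remove [nftc,zxj,ekj] add [eszb,hcid] -> 8 lines: kmyfm epoe gaxo pge eszb hcid cykpg nio
Hunk 6: at line 3 remove [eszb] add [uat,inxp,hglv] -> 10 lines: kmyfm epoe gaxo pge uat inxp hglv hcid cykpg nio
Hunk 7: at line 2 remove [gaxo] add [imjfc,nko] -> 11 lines: kmyfm epoe imjfc nko pge uat inxp hglv hcid cykpg nio

Answer: kmyfm
epoe
imjfc
nko
pge
uat
inxp
hglv
hcid
cykpg
nio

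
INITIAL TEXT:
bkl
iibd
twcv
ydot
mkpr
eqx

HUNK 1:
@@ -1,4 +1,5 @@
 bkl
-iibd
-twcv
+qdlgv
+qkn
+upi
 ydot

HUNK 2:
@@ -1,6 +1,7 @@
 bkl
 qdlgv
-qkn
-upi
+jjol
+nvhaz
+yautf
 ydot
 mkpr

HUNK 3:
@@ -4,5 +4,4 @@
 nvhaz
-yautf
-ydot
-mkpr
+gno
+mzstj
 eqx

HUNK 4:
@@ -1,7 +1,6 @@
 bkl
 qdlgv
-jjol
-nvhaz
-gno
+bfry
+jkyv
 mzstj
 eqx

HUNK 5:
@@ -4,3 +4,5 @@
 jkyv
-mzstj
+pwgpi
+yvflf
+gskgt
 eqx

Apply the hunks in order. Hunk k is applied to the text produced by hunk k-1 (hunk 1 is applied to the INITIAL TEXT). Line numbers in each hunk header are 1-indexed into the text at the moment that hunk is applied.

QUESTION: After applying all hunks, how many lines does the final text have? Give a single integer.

Answer: 8

Derivation:
Hunk 1: at line 1 remove [iibd,twcv] add [qdlgv,qkn,upi] -> 7 lines: bkl qdlgv qkn upi ydot mkpr eqx
Hunk 2: at line 1 remove [qkn,upi] add [jjol,nvhaz,yautf] -> 8 lines: bkl qdlgv jjol nvhaz yautf ydot mkpr eqx
Hunk 3: at line 4 remove [yautf,ydot,mkpr] add [gno,mzstj] -> 7 lines: bkl qdlgv jjol nvhaz gno mzstj eqx
Hunk 4: at line 1 remove [jjol,nvhaz,gno] add [bfry,jkyv] -> 6 lines: bkl qdlgv bfry jkyv mzstj eqx
Hunk 5: at line 4 remove [mzstj] add [pwgpi,yvflf,gskgt] -> 8 lines: bkl qdlgv bfry jkyv pwgpi yvflf gskgt eqx
Final line count: 8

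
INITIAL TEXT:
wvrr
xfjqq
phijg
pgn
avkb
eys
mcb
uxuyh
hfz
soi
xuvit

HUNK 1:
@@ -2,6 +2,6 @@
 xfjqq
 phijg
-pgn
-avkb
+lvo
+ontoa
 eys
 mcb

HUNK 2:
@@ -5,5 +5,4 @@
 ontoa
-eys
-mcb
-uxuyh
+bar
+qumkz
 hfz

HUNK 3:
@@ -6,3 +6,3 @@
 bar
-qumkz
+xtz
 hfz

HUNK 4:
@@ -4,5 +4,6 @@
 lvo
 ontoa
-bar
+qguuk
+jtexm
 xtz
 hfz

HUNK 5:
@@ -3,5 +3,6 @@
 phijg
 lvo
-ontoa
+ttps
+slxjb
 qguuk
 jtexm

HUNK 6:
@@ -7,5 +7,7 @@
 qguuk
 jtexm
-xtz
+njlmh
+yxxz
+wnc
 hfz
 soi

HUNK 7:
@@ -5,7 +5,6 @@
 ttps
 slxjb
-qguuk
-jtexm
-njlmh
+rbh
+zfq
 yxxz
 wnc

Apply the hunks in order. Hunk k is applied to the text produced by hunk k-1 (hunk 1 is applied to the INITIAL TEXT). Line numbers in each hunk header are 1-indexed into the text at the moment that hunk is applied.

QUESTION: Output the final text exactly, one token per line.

Hunk 1: at line 2 remove [pgn,avkb] add [lvo,ontoa] -> 11 lines: wvrr xfjqq phijg lvo ontoa eys mcb uxuyh hfz soi xuvit
Hunk 2: at line 5 remove [eys,mcb,uxuyh] add [bar,qumkz] -> 10 lines: wvrr xfjqq phijg lvo ontoa bar qumkz hfz soi xuvit
Hunk 3: at line 6 remove [qumkz] add [xtz] -> 10 lines: wvrr xfjqq phijg lvo ontoa bar xtz hfz soi xuvit
Hunk 4: at line 4 remove [bar] add [qguuk,jtexm] -> 11 lines: wvrr xfjqq phijg lvo ontoa qguuk jtexm xtz hfz soi xuvit
Hunk 5: at line 3 remove [ontoa] add [ttps,slxjb] -> 12 lines: wvrr xfjqq phijg lvo ttps slxjb qguuk jtexm xtz hfz soi xuvit
Hunk 6: at line 7 remove [xtz] add [njlmh,yxxz,wnc] -> 14 lines: wvrr xfjqq phijg lvo ttps slxjb qguuk jtexm njlmh yxxz wnc hfz soi xuvit
Hunk 7: at line 5 remove [qguuk,jtexm,njlmh] add [rbh,zfq] -> 13 lines: wvrr xfjqq phijg lvo ttps slxjb rbh zfq yxxz wnc hfz soi xuvit

Answer: wvrr
xfjqq
phijg
lvo
ttps
slxjb
rbh
zfq
yxxz
wnc
hfz
soi
xuvit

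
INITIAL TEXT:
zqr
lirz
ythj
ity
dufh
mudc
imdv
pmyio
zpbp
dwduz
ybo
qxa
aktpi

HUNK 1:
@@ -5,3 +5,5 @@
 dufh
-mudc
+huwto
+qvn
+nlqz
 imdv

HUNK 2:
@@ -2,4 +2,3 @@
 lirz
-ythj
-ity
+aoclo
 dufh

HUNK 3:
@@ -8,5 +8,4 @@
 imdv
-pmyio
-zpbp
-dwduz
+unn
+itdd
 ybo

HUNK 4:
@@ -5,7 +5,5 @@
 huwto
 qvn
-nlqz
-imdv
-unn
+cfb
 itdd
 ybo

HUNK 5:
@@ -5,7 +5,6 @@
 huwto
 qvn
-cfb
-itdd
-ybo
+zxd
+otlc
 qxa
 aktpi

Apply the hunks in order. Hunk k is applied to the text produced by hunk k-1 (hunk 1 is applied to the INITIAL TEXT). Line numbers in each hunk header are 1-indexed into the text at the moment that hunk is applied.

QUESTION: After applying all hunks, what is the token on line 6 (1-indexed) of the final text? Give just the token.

Answer: qvn

Derivation:
Hunk 1: at line 5 remove [mudc] add [huwto,qvn,nlqz] -> 15 lines: zqr lirz ythj ity dufh huwto qvn nlqz imdv pmyio zpbp dwduz ybo qxa aktpi
Hunk 2: at line 2 remove [ythj,ity] add [aoclo] -> 14 lines: zqr lirz aoclo dufh huwto qvn nlqz imdv pmyio zpbp dwduz ybo qxa aktpi
Hunk 3: at line 8 remove [pmyio,zpbp,dwduz] add [unn,itdd] -> 13 lines: zqr lirz aoclo dufh huwto qvn nlqz imdv unn itdd ybo qxa aktpi
Hunk 4: at line 5 remove [nlqz,imdv,unn] add [cfb] -> 11 lines: zqr lirz aoclo dufh huwto qvn cfb itdd ybo qxa aktpi
Hunk 5: at line 5 remove [cfb,itdd,ybo] add [zxd,otlc] -> 10 lines: zqr lirz aoclo dufh huwto qvn zxd otlc qxa aktpi
Final line 6: qvn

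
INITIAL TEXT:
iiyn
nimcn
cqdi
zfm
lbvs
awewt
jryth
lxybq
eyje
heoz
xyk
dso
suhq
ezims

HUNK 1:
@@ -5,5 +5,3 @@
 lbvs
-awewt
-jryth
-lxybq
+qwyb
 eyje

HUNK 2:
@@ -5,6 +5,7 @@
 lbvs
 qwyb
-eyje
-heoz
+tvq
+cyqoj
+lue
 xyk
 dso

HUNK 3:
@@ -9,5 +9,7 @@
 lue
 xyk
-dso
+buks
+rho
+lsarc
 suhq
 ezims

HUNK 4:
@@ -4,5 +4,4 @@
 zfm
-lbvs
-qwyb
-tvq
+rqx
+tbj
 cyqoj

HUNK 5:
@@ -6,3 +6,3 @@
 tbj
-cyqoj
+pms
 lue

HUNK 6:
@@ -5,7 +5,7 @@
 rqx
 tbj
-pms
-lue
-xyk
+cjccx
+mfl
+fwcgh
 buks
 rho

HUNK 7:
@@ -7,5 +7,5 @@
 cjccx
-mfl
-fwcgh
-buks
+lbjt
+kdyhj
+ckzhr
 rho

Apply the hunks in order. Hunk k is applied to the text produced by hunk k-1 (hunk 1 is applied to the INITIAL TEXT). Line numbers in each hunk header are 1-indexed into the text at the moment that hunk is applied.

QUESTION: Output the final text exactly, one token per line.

Answer: iiyn
nimcn
cqdi
zfm
rqx
tbj
cjccx
lbjt
kdyhj
ckzhr
rho
lsarc
suhq
ezims

Derivation:
Hunk 1: at line 5 remove [awewt,jryth,lxybq] add [qwyb] -> 12 lines: iiyn nimcn cqdi zfm lbvs qwyb eyje heoz xyk dso suhq ezims
Hunk 2: at line 5 remove [eyje,heoz] add [tvq,cyqoj,lue] -> 13 lines: iiyn nimcn cqdi zfm lbvs qwyb tvq cyqoj lue xyk dso suhq ezims
Hunk 3: at line 9 remove [dso] add [buks,rho,lsarc] -> 15 lines: iiyn nimcn cqdi zfm lbvs qwyb tvq cyqoj lue xyk buks rho lsarc suhq ezims
Hunk 4: at line 4 remove [lbvs,qwyb,tvq] add [rqx,tbj] -> 14 lines: iiyn nimcn cqdi zfm rqx tbj cyqoj lue xyk buks rho lsarc suhq ezims
Hunk 5: at line 6 remove [cyqoj] add [pms] -> 14 lines: iiyn nimcn cqdi zfm rqx tbj pms lue xyk buks rho lsarc suhq ezims
Hunk 6: at line 5 remove [pms,lue,xyk] add [cjccx,mfl,fwcgh] -> 14 lines: iiyn nimcn cqdi zfm rqx tbj cjccx mfl fwcgh buks rho lsarc suhq ezims
Hunk 7: at line 7 remove [mfl,fwcgh,buks] add [lbjt,kdyhj,ckzhr] -> 14 lines: iiyn nimcn cqdi zfm rqx tbj cjccx lbjt kdyhj ckzhr rho lsarc suhq ezims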